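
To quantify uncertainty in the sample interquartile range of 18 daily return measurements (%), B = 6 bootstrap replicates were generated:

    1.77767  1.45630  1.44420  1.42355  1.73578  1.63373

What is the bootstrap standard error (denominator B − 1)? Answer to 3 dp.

Bootstrap SE is the standard deviation of the 6 replicate interquartile ranges.
Mean of replicates: (1.77767 + 1.45630 + 1.44420 + 1.42355 + 1.73578 + 1.63373) / 6 = 9.471230 / 6 = 1.578538
Sum of squared deviations: (+0.199132)² + (−0.122238)² + (−0.134338)² + (−0.154988)² + (+0.157242)² + (+0.055192)² = 0.124435
Variance = 0.124435 / 5 = 0.024887
SE* = √0.024887

SE* = 0.158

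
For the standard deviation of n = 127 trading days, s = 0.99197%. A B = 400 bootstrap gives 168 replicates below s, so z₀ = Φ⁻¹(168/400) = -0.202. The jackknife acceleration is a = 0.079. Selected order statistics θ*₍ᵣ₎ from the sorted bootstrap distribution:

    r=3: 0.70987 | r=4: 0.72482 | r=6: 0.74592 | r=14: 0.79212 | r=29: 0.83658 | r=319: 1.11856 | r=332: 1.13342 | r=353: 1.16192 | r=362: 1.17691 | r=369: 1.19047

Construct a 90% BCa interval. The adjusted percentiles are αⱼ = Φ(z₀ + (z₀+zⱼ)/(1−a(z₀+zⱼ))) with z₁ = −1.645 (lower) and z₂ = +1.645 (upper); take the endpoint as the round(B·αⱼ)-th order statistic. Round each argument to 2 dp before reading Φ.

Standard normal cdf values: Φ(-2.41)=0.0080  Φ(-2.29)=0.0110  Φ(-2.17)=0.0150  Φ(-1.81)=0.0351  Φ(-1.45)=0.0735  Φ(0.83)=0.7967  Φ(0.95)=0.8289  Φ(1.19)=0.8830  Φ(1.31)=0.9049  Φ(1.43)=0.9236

(0.79212, 1.19047)

Lower: z₀ + z₁ = -0.202 + (-1.645) = -1.847; 1 − a(z₀+z₁) = 1 − (0.079)(-1.847) = 1.1459; argument = -0.202 + (-1.847)/1.1459 = -1.8138 → -1.81.
α₁ = Φ(-1.81) = 0.0351; rank = round(400 × 0.0351) = 14; θ*₍14₎ = 0.79212.
Upper: z₀ + z₂ = 1.443; 1 − a(z₀+z₂) = 0.8860; argument = 1.4267 → 1.43; α₂ = 0.9236; rank = 369; θ*₍369₎ = 1.19047.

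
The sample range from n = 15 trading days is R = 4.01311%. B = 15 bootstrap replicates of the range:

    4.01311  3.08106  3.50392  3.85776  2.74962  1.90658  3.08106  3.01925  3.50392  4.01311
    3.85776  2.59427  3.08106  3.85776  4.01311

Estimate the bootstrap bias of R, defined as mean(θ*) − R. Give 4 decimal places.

mean(θ*) = (4.01311 + 3.08106 + 3.50392 + 3.85776 + 2.74962 + 1.90658 + 3.08106 + 3.01925 + 3.50392 + 4.01311 + 3.85776 + 2.59427 + 3.08106 + 3.85776 + 4.01311) / 15 = 3.34222
bias = 3.34222 − 4.01311

bias = −0.6709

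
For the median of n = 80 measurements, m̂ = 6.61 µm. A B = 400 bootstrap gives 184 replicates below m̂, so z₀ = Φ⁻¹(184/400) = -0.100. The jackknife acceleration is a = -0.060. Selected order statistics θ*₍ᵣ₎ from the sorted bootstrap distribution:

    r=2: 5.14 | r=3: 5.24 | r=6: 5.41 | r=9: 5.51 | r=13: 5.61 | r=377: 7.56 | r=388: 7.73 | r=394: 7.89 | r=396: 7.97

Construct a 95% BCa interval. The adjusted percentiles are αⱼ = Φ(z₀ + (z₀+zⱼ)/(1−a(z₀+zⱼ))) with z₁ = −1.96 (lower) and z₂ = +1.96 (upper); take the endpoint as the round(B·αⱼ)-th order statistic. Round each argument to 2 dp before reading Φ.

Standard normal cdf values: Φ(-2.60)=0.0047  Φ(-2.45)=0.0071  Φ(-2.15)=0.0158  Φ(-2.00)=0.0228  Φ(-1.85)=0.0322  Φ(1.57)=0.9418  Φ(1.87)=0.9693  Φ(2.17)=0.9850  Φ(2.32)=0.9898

(5.24, 7.56)

Lower: z₀ + z₁ = -0.100 + (-1.960) = -2.060; 1 − a(z₀+z₁) = 1 − (-0.060)(-2.060) = 0.8764; argument = -0.100 + (-2.060)/0.8764 = -2.4505 → -2.45.
α₁ = Φ(-2.45) = 0.0071; rank = round(400 × 0.0071) = 3; θ*₍3₎ = 5.24.
Upper: z₀ + z₂ = 1.860; 1 − a(z₀+z₂) = 1.1116; argument = 1.5733 → 1.57; α₂ = 0.9418; rank = 377; θ*₍377₎ = 7.56.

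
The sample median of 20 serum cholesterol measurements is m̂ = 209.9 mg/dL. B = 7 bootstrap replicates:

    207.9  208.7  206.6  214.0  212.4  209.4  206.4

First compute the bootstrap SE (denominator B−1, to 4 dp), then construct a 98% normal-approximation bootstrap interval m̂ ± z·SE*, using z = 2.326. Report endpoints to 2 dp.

(203.20, 216.60)

Mean of replicates = 209.3429; sum of squared deviations = 49.7171; SE* = √(49.7171/6) = 2.8786
Margin = 2.326 × 2.8786 = 6.696
Interval: 209.9 ± 6.696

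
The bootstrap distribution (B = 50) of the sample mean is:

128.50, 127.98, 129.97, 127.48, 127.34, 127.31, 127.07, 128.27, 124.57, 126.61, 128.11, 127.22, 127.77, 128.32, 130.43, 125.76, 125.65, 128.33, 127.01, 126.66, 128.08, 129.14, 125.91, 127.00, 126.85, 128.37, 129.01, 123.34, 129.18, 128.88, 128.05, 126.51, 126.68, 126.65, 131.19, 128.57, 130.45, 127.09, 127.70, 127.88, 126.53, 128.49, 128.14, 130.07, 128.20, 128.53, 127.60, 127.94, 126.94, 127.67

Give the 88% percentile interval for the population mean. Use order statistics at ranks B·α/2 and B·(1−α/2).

Sorted replicates: 123.34, 124.57, 125.65, 125.76, 125.91, 126.51, 126.53, 126.61, 126.65, 126.66, 126.68, 126.85, 126.94, 127.00, 127.01, 127.07, 127.09, 127.22, 127.31, 127.34, 127.48, 127.60, 127.67, 127.70, 127.77, 127.88, 127.94, 127.98, 128.05, 128.08, 128.11, 128.14, 128.20, 128.27, 128.32, 128.33, 128.37, 128.49, 128.50, 128.53, 128.57, 128.88, 129.01, 129.14, 129.18, 129.97, 130.07, 130.43, 130.45, 131.19
α = 0.12; lower rank = 50 × 0.060 = 3; upper rank = 50 × 0.940 = 47.
The 3rd smallest replicate is 125.65; the 47th is 130.07.

(125.65, 130.07)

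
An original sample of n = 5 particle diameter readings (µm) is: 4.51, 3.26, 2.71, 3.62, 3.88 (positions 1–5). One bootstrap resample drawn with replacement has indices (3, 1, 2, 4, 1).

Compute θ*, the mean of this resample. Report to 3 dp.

θ* = 3.722

Resample values: 2.71, 4.51, 3.26, 3.62, 4.51.
Mean = (2.71 + 4.51 + 3.26 + 3.62 + 4.51) / 5 = 18.610 / 5 = 3.722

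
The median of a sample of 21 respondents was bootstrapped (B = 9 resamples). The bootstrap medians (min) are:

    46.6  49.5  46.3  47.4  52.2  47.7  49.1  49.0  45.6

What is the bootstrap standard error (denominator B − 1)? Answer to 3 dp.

Bootstrap SE is the standard deviation of the 9 replicate medians.
Mean of replicates: (46.6 + 49.5 + 46.3 + 47.4 + 52.2 + 47.7 + 49.1 + 49.0 + 45.6) / 9 = 433.4000 / 9 = 48.1556
Sum of squared deviations: (−1.5556)² + (+1.3444)² + (−1.8556)² + (−0.7556)² + (+4.0444)² + (−0.4556)² + (+0.9444)² + (+0.8444)² + (−2.5556)² = 32.9422
Variance = 32.9422 / 8 = 4.1178
SE* = √4.1178

SE* = 2.029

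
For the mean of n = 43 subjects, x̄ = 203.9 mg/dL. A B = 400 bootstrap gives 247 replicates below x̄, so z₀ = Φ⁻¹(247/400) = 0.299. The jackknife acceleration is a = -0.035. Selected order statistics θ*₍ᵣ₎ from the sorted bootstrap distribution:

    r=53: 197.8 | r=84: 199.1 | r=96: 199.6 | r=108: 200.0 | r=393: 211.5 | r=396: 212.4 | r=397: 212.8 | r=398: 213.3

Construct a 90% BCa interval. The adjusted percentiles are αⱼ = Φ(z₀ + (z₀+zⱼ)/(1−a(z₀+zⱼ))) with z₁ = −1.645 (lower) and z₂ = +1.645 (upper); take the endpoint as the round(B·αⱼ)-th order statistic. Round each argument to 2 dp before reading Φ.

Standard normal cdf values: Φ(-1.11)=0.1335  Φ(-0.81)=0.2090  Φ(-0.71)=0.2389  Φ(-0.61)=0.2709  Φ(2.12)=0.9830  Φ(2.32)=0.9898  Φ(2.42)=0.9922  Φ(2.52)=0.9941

Lower: z₀ + z₁ = 0.299 + (-1.645) = -1.346; 1 − a(z₀+z₁) = 1 − (-0.035)(-1.346) = 0.9529; argument = 0.299 + (-1.346)/0.9529 = -1.1135 → -1.11.
α₁ = Φ(-1.11) = 0.1335; rank = round(400 × 0.1335) = 53; θ*₍53₎ = 197.8.
Upper: z₀ + z₂ = 1.944; 1 − a(z₀+z₂) = 1.0680; argument = 2.1192 → 2.12; α₂ = 0.9830; rank = 393; θ*₍393₎ = 211.5.

(197.8, 211.5)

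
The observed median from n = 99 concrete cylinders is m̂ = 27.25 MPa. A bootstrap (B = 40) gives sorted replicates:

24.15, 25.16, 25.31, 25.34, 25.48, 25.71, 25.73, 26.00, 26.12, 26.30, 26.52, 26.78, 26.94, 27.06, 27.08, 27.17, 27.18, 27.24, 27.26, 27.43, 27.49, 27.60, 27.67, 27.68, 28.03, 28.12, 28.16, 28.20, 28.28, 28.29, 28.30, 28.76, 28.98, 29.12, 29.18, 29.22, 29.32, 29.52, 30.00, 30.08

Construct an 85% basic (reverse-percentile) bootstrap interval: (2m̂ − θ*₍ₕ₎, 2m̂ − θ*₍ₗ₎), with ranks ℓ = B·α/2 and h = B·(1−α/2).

Percentile endpoints at ranks 3 and 37: θ*₍3₎ = 25.31, θ*₍37₎ = 29.32.
Basic interval reflects these around m̂:
  lower = 2 × 27.25 − 29.32 = 25.18
  upper = 2 × 27.25 − 25.31 = 29.19

(25.18, 29.19)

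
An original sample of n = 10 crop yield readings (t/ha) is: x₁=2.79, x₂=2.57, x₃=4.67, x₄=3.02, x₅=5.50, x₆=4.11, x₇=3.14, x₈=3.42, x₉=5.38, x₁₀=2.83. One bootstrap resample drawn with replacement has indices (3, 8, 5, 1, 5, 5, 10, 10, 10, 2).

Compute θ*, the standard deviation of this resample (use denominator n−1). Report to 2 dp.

Resample values: 4.67, 3.42, 5.50, 2.79, 5.50, 5.50, 2.83, 2.83, 2.83, 2.57.
Mean = 3.8440; sum of squared deviations = 14.9076
s² = 14.9076 / 9 = 1.6564
s = √1.6564 = 1.29

θ* = 1.29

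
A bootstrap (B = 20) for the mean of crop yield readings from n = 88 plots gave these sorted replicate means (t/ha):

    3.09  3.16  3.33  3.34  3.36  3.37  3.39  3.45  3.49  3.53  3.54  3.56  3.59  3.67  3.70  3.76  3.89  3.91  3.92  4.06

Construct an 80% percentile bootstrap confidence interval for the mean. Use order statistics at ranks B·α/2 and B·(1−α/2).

α = 0.20; lower rank = 20 × 0.100 = 2; upper rank = 20 × 0.900 = 18.
The 2nd smallest replicate is 3.16; the 18th is 3.91.

(3.16, 3.91)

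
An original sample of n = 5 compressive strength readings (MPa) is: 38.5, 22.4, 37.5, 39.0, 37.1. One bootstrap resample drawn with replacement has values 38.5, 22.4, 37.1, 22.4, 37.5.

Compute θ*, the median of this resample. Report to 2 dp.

θ* = 37.10

Sorted: 22.4, 22.4, 37.1, 37.5, 38.5
Median = middle value = 37.10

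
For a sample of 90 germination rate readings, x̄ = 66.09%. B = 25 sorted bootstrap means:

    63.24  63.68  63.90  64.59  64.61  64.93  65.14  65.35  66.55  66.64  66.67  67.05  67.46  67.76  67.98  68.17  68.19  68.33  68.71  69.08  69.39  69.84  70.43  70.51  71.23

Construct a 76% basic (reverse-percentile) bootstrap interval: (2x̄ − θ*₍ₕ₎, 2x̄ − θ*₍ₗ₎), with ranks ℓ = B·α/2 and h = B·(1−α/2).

(62.34, 68.28)

Percentile endpoints at ranks 3 and 22: θ*₍3₎ = 63.90, θ*₍22₎ = 69.84.
Basic interval reflects these around x̄:
  lower = 2 × 66.09 − 69.84 = 62.34
  upper = 2 × 66.09 − 63.90 = 68.28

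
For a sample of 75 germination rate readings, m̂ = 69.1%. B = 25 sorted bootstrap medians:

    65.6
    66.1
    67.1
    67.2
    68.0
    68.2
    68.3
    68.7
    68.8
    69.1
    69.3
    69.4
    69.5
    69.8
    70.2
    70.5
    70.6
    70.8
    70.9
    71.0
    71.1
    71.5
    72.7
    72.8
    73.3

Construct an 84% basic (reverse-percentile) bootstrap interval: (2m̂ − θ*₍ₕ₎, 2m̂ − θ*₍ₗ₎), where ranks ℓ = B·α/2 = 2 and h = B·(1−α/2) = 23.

(65.5, 72.1)

Percentile endpoints at ranks 2 and 23: θ*₍2₎ = 66.1, θ*₍23₎ = 72.7.
Basic interval reflects these around m̂:
  lower = 2 × 69.1 − 72.7 = 65.5
  upper = 2 × 69.1 − 66.1 = 72.1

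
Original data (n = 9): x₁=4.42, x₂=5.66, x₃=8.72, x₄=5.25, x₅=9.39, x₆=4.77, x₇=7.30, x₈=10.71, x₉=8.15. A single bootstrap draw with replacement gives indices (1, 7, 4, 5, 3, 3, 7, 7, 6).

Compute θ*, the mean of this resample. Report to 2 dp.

Resample values: 4.42, 7.30, 5.25, 9.39, 8.72, 8.72, 7.30, 7.30, 4.77.
Mean = (4.42 + 7.30 + 5.25 + 9.39 + 8.72 + 8.72 + 7.30 + 7.30 + 4.77) / 9 = 63.170 / 9 = 7.02

θ* = 7.02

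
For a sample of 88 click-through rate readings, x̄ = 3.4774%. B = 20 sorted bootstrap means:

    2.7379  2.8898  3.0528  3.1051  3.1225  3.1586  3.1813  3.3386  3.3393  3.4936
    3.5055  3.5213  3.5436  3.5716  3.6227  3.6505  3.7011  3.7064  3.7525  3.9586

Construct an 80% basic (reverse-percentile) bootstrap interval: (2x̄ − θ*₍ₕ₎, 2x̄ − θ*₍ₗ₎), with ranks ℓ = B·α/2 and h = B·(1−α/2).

(3.2484, 4.0650)

Percentile endpoints at ranks 2 and 18: θ*₍2₎ = 2.8898, θ*₍18₎ = 3.7064.
Basic interval reflects these around x̄:
  lower = 2 × 3.4774 − 3.7064 = 3.2484
  upper = 2 × 3.4774 − 2.8898 = 4.0650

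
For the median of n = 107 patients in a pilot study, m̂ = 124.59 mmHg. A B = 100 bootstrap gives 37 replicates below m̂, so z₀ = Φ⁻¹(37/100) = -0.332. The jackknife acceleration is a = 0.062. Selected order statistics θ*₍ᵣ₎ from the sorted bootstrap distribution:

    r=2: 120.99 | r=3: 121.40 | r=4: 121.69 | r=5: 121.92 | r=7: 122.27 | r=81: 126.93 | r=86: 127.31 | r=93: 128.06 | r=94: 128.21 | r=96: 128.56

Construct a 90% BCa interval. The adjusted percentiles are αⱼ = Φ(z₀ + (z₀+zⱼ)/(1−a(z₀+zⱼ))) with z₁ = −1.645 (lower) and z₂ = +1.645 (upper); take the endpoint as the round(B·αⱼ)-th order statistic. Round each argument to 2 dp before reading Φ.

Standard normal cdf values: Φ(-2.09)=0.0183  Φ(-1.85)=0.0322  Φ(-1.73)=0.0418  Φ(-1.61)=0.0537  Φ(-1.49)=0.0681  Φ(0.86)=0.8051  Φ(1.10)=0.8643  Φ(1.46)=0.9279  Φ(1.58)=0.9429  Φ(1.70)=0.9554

Lower: z₀ + z₁ = -0.332 + (-1.645) = -1.977; 1 − a(z₀+z₁) = 1 − (0.062)(-1.977) = 1.1226; argument = -0.332 + (-1.977)/1.1226 = -2.0931 → -2.09.
α₁ = Φ(-2.09) = 0.0183; rank = round(100 × 0.0183) = 2; θ*₍2₎ = 120.99.
Upper: z₀ + z₂ = 1.313; 1 − a(z₀+z₂) = 0.9186; argument = 1.0974 → 1.10; α₂ = 0.8643; rank = 86; θ*₍86₎ = 127.31.

(120.99, 127.31)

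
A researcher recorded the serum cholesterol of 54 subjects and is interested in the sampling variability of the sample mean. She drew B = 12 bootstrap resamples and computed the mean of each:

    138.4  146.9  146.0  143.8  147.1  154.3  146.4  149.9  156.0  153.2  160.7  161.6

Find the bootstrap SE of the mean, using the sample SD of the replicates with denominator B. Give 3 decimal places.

SE* = 6.660

Bootstrap SE is the standard deviation of the 12 replicate means.
Mean of replicates: (138.4 + 146.9 + 146.0 + 143.8 + 147.1 + 154.3 + 146.4 + 149.9 + 156.0 + 153.2 + 160.7 + 161.6) / 12 = 1804.3000 / 12 = 150.3583
Sum of squared deviations: (−11.9583)² + (−3.4583)² + (−4.3583)² + (−6.5583)² + (−3.2583)² + (+3.9417)² + (−3.9583)² + (−0.4583)² + (+5.6417)² + (+2.8417)² + (+10.3417)² + (+11.2417)² = 532.2292
Variance = 532.2292 / 12 = 44.3524
SE* = √44.3524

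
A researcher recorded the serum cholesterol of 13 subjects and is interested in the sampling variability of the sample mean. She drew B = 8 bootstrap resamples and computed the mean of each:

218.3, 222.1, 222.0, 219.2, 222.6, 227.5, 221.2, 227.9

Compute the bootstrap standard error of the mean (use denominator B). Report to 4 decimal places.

Bootstrap SE is the standard deviation of the 8 replicate means.
Mean of replicates: (218.3 + 222.1 + 222.0 + 219.2 + 222.6 + 227.5 + 221.2 + 227.9) / 8 = 1780.80000 / 8 = 222.60000
Sum of squared deviations: (−4.30000)² + (−0.50000)² + (−0.60000)² + (−3.40000)² + (+0.00000)² + (+4.90000)² + (−1.40000)² + (+5.30000)² = 84.72000
Variance = 84.72000 / 8 = 10.59000
SE* = √10.59000

SE* = 3.2542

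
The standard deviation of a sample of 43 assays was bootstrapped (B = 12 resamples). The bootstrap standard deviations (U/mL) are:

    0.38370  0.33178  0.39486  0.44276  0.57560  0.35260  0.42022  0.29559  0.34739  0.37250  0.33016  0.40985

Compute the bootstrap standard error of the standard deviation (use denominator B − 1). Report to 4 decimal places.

SE* = 0.0726

Bootstrap SE is the standard deviation of the 12 replicate standard deviations.
Mean of replicates: (0.38370 + 0.33178 + 0.39486 + 0.44276 + 0.57560 + 0.35260 + 0.42022 + 0.29559 + 0.34739 + 0.37250 + 0.33016 + 0.40985) / 12 = 4.657010 / 12 = 0.388084
Sum of squared deviations: (−0.004384)² + (−0.056304)² + (+0.006776)² + (+0.054676)² + (+0.187516)² + (−0.035484)² + (+0.032136)² + (−0.092494)² + (−0.040694)² + (−0.015584)² + (−0.057924)² + (+0.021766)² = 0.057962
Variance = 0.057962 / 11 = 0.005269
SE* = √0.005269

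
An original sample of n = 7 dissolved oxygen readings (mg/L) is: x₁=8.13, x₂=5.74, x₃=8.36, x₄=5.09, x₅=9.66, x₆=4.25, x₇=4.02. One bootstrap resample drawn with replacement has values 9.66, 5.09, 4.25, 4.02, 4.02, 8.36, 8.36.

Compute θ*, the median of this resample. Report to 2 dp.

Sorted: 4.02, 4.02, 4.25, 5.09, 8.36, 8.36, 9.66
Median = middle value = 5.09

θ* = 5.09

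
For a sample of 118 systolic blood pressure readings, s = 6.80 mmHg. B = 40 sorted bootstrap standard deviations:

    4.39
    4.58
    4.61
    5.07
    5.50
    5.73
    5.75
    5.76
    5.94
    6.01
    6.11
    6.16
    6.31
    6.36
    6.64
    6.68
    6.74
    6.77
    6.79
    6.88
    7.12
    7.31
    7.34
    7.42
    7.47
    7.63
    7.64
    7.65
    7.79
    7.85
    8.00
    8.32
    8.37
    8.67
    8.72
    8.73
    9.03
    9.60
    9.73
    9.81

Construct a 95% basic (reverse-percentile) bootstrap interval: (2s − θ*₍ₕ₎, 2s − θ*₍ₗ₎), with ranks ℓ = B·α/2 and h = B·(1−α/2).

Percentile endpoints at ranks 1 and 39: θ*₍1₎ = 4.39, θ*₍39₎ = 9.73.
Basic interval reflects these around s:
  lower = 2 × 6.80 − 9.73 = 3.87
  upper = 2 × 6.80 − 4.39 = 9.21

(3.87, 9.21)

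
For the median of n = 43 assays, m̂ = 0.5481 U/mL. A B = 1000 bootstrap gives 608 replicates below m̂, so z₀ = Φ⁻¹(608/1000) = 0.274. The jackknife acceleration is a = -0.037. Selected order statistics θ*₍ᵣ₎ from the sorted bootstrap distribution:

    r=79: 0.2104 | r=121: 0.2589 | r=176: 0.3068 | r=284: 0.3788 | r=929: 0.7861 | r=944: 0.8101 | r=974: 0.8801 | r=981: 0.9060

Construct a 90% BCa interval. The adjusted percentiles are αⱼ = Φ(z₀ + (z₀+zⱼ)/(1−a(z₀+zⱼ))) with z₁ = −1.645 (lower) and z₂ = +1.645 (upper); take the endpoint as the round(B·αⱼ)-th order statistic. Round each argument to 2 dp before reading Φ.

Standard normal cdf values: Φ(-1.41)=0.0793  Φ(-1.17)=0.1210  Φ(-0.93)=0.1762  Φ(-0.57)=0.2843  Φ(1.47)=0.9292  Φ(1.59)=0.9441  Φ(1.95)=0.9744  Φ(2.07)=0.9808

(0.2589, 0.9060)

Lower: z₀ + z₁ = 0.274 + (-1.645) = -1.371; 1 − a(z₀+z₁) = 1 − (-0.037)(-1.371) = 0.9493; argument = 0.274 + (-1.371)/0.9493 = -1.1703 → -1.17.
α₁ = Φ(-1.17) = 0.1210; rank = round(1000 × 0.1210) = 121; θ*₍121₎ = 0.2589.
Upper: z₀ + z₂ = 1.919; 1 − a(z₀+z₂) = 1.0710; argument = 2.0658 → 2.07; α₂ = 0.9808; rank = 981; θ*₍981₎ = 0.9060.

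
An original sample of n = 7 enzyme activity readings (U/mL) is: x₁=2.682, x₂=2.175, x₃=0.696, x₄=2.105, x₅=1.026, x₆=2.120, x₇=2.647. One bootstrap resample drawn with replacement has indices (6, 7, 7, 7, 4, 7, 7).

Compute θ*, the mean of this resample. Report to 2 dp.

Resample values: 2.120, 2.647, 2.647, 2.647, 2.105, 2.647, 2.647.
Mean = (2.120 + 2.647 + 2.647 + 2.647 + 2.105 + 2.647 + 2.647) / 7 = 17.4600 / 7 = 2.49

θ* = 2.49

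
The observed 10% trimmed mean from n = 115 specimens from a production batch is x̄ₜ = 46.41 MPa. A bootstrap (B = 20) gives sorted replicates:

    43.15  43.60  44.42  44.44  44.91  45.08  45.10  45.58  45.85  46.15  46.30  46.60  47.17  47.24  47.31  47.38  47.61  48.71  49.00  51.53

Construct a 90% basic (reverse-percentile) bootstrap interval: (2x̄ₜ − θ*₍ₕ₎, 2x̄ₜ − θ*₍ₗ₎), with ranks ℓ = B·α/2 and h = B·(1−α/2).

Percentile endpoints at ranks 1 and 19: θ*₍1₎ = 43.15, θ*₍19₎ = 49.00.
Basic interval reflects these around x̄ₜ:
  lower = 2 × 46.41 − 49.00 = 43.82
  upper = 2 × 46.41 − 43.15 = 49.67

(43.82, 49.67)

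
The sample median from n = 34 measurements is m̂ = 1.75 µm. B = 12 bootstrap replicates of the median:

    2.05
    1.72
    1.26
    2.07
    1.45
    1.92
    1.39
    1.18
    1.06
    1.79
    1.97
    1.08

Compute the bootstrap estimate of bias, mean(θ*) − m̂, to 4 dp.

bias = −0.1717

mean(θ*) = (2.05 + 1.72 + 1.26 + 2.07 + 1.45 + 1.92 + 1.39 + 1.18 + 1.06 + 1.79 + 1.97 + 1.08) / 12 = 1.57833
bias = 1.57833 − 1.75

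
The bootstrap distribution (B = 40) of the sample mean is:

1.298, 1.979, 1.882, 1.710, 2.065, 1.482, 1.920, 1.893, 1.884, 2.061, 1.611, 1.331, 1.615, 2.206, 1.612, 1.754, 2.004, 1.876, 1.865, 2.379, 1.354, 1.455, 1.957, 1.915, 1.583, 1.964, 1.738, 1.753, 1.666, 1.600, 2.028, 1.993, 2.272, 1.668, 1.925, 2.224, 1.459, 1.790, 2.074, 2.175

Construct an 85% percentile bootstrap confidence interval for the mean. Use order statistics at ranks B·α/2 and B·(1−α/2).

(1.354, 2.206)

Sorted replicates: 1.298, 1.331, 1.354, 1.455, 1.459, 1.482, 1.583, 1.600, 1.611, 1.612, 1.615, 1.666, 1.668, 1.710, 1.738, 1.753, 1.754, 1.790, 1.865, 1.876, 1.882, 1.884, 1.893, 1.915, 1.920, 1.925, 1.957, 1.964, 1.979, 1.993, 2.004, 2.028, 2.061, 2.065, 2.074, 2.175, 2.206, 2.224, 2.272, 2.379
α = 0.15; lower rank = 40 × 0.075 = 3; upper rank = 40 × 0.925 = 37.
The 3rd smallest replicate is 1.354; the 37th is 2.206.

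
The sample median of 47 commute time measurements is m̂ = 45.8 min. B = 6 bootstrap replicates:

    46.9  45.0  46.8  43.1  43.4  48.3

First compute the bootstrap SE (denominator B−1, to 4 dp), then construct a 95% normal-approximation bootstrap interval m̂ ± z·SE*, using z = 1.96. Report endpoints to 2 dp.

Mean of replicates = 45.5833; sum of squared deviations = 21.8683; SE* = √(21.8683/5) = 2.0913
Margin = 1.96 × 2.0913 = 4.099
Interval: 45.8 ± 4.099

(41.70, 49.90)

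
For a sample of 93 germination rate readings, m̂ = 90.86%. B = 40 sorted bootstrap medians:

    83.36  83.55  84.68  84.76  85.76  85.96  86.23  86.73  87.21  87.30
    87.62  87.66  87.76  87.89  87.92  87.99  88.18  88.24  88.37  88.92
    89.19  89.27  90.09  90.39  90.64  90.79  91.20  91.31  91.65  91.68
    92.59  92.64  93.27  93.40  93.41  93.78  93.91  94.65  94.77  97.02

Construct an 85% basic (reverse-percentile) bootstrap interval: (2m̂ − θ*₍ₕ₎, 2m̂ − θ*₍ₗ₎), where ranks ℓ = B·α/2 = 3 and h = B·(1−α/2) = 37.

Percentile endpoints at ranks 3 and 37: θ*₍3₎ = 84.68, θ*₍37₎ = 93.91.
Basic interval reflects these around m̂:
  lower = 2 × 90.86 − 93.91 = 87.81
  upper = 2 × 90.86 − 84.68 = 97.04

(87.81, 97.04)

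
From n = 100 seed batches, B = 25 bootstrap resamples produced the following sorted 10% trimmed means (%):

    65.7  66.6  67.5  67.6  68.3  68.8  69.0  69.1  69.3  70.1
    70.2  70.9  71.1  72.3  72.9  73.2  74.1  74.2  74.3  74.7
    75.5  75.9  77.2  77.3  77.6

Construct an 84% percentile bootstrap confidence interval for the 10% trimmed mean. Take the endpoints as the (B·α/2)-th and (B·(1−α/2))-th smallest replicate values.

α = 0.16; lower rank = 25 × 0.080 = 2; upper rank = 25 × 0.920 = 23.
The 2nd smallest replicate is 66.6; the 23rd is 77.2.

(66.6, 77.2)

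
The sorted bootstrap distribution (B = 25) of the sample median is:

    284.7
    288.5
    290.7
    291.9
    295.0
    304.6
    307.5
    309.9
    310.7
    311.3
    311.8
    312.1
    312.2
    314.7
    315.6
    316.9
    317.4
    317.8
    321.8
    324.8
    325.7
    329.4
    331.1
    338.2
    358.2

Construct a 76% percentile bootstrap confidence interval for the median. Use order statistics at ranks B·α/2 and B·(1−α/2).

(290.7, 329.4)

α = 0.24; lower rank = 25 × 0.120 = 3; upper rank = 25 × 0.880 = 22.
The 3rd smallest replicate is 290.7; the 22nd is 329.4.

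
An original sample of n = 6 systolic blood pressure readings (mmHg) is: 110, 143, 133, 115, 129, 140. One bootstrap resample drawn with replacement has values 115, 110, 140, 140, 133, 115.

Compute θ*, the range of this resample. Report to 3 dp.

Range = 140 − 110 = 30.000

θ* = 30.000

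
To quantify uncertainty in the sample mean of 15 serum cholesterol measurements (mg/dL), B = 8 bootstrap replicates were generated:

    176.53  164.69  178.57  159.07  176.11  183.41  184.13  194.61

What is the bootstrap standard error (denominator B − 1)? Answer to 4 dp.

SE* = 11.2019

Bootstrap SE is the standard deviation of the 8 replicate means.
Mean of replicates: (176.53 + 164.69 + 178.57 + 159.07 + 176.11 + 183.41 + 184.13 + 194.61) / 8 = 1417.12000 / 8 = 177.14000
Sum of squared deviations: (−0.61000)² + (−12.45000)² + (+1.43000)² + (−18.07000)² + (−1.03000)² + (+6.27000)² + (+6.99000)² + (+17.47000)² = 878.37920
Variance = 878.37920 / 7 = 125.48274
SE* = √125.48274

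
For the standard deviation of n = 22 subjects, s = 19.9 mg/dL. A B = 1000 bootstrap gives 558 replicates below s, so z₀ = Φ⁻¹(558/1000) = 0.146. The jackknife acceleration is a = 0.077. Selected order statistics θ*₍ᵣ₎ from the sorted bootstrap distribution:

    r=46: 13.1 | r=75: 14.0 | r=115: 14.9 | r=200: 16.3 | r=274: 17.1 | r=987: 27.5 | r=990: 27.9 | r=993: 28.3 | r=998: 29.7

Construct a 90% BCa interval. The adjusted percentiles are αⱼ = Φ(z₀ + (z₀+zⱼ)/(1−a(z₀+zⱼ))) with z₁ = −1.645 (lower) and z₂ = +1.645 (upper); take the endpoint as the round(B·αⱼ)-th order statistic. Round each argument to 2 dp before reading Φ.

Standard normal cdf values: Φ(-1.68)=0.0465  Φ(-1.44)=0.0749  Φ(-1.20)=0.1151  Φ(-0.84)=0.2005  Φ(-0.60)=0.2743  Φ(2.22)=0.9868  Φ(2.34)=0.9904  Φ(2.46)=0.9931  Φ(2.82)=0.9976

Lower: z₀ + z₁ = 0.146 + (-1.645) = -1.499; 1 − a(z₀+z₁) = 1 − (0.077)(-1.499) = 1.1154; argument = 0.146 + (-1.499)/1.1154 = -1.1979 → -1.20.
α₁ = Φ(-1.20) = 0.1151; rank = round(1000 × 0.1151) = 115; θ*₍115₎ = 14.9.
Upper: z₀ + z₂ = 1.791; 1 − a(z₀+z₂) = 0.8621; argument = 2.2235 → 2.22; α₂ = 0.9868; rank = 987; θ*₍987₎ = 27.5.

(14.9, 27.5)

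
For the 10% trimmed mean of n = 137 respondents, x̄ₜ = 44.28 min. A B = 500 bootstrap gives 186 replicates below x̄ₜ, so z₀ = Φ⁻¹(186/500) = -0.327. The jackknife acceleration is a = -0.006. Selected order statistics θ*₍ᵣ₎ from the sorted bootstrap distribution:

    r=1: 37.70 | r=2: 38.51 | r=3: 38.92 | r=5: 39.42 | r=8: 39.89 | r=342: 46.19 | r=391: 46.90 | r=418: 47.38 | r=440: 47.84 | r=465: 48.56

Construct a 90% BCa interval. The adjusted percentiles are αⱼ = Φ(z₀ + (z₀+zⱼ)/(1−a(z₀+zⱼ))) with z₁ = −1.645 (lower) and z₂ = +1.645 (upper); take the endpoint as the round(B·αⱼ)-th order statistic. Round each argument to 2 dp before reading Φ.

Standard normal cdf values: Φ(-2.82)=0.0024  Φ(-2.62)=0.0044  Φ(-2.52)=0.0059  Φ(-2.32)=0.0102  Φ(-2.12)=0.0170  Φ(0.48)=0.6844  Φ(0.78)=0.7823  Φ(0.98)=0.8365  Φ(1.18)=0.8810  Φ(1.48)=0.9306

(39.42, 47.38)

Lower: z₀ + z₁ = -0.327 + (-1.645) = -1.972; 1 − a(z₀+z₁) = 1 − (-0.006)(-1.972) = 0.9882; argument = -0.327 + (-1.972)/0.9882 = -2.3226 → -2.32.
α₁ = Φ(-2.32) = 0.0102; rank = round(500 × 0.0102) = 5; θ*₍5₎ = 39.42.
Upper: z₀ + z₂ = 1.318; 1 − a(z₀+z₂) = 1.0079; argument = 0.9807 → 0.98; α₂ = 0.8365; rank = 418; θ*₍418₎ = 47.38.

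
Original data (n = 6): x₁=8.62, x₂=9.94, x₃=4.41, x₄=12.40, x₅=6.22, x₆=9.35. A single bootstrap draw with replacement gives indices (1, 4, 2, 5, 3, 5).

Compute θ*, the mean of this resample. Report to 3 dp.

Resample values: 8.62, 12.40, 9.94, 6.22, 4.41, 6.22.
Mean = (8.62 + 12.40 + 9.94 + 6.22 + 4.41 + 6.22) / 6 = 47.810 / 6 = 7.968

θ* = 7.968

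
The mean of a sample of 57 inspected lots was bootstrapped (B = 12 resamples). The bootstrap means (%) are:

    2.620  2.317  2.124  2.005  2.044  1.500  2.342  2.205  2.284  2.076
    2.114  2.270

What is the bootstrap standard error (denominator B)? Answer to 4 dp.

Bootstrap SE is the standard deviation of the 12 replicate means.
Mean of replicates: (2.620 + 2.317 + 2.124 + 2.005 + 2.044 + 1.500 + 2.342 + 2.205 + 2.284 + 2.076 + 2.114 + 2.270) / 12 = 25.90100 / 12 = 2.15842
Sum of squared deviations: (+0.46158)² + (+0.15858)² + (−0.03442)² + (−0.15342)² + (−0.11442)² + (−0.65842)² + (+0.18358)² + (+0.04658)² + (+0.12558)² + (−0.08242)² + (−0.04442)² + (+0.11158)² = 0.78239
Variance = 0.78239 / 12 = 0.06520
SE* = √0.06520

SE* = 0.2553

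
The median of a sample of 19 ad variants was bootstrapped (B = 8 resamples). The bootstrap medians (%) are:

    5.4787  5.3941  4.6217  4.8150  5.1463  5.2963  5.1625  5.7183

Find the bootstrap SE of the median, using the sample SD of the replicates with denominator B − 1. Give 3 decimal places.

SE* = 0.355

Bootstrap SE is the standard deviation of the 8 replicate medians.
Mean of replicates: (5.4787 + 5.3941 + 4.6217 + 4.8150 + 5.1463 + 5.2963 + 5.1625 + 5.7183) / 8 = 41.63290 / 8 = 5.20411
Sum of squared deviations: (+0.27459)² + (+0.18999)² + (−0.58241)² + (−0.38911)² + (−0.05781)² + (+0.09219)² + (−0.04161)² + (+0.51419)² = 0.88007
Variance = 0.88007 / 7 = 0.12572
SE* = √0.12572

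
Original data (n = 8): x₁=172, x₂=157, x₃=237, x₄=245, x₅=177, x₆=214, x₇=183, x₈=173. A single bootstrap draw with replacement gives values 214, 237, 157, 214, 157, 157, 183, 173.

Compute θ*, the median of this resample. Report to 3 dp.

Sorted: 157, 157, 157, 173, 183, 214, 214, 237
Median = average of the two middle values = 178.000

θ* = 178.000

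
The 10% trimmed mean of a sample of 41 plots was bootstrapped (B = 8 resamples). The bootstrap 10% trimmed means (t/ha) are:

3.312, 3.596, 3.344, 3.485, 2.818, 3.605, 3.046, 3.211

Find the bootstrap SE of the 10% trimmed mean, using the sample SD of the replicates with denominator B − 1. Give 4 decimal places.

SE* = 0.2730

Bootstrap SE is the standard deviation of the 8 replicate 10% trimmed means.
Mean of replicates: (3.312 + 3.596 + 3.344 + 3.485 + 2.818 + 3.605 + 3.046 + 3.211) / 8 = 26.41700 / 8 = 3.30212
Sum of squared deviations: (+0.00988)² + (+0.29388)² + (+0.04188)² + (+0.18288)² + (−0.48412)² + (+0.30288)² + (−0.25612)² + (−0.09112)² = 0.52167
Variance = 0.52167 / 7 = 0.07452
SE* = √0.07452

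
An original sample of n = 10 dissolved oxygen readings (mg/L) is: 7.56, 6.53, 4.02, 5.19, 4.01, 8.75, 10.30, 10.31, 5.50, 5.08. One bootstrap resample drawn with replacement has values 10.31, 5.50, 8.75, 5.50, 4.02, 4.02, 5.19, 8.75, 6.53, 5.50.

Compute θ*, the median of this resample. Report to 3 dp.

Sorted: 4.02, 4.02, 5.19, 5.50, 5.50, 5.50, 6.53, 8.75, 8.75, 10.31
Median = average of the two middle values = 5.500

θ* = 5.500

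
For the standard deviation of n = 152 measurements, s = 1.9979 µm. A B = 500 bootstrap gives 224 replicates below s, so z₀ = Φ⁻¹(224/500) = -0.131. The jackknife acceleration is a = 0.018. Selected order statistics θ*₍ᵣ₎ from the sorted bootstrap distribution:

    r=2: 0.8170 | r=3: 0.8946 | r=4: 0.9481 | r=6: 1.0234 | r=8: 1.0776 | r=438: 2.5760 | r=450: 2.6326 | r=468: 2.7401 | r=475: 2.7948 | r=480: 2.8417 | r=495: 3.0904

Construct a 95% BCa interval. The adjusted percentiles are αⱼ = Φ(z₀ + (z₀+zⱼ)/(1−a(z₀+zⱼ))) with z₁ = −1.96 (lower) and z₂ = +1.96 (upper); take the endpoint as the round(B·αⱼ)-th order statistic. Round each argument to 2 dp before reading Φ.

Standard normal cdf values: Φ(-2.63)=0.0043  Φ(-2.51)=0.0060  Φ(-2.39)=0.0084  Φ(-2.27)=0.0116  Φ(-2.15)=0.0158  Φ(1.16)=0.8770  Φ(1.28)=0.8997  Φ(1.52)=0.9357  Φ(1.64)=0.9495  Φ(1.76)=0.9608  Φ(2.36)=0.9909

(1.0776, 2.8417)

Lower: z₀ + z₁ = -0.131 + (-1.960) = -2.091; 1 − a(z₀+z₁) = 1 − (0.018)(-2.091) = 1.0376; argument = -0.131 + (-2.091)/1.0376 = -2.1462 → -2.15.
α₁ = Φ(-2.15) = 0.0158; rank = round(500 × 0.0158) = 8; θ*₍8₎ = 1.0776.
Upper: z₀ + z₂ = 1.829; 1 − a(z₀+z₂) = 0.9671; argument = 1.7603 → 1.76; α₂ = 0.9608; rank = 480; θ*₍480₎ = 2.8417.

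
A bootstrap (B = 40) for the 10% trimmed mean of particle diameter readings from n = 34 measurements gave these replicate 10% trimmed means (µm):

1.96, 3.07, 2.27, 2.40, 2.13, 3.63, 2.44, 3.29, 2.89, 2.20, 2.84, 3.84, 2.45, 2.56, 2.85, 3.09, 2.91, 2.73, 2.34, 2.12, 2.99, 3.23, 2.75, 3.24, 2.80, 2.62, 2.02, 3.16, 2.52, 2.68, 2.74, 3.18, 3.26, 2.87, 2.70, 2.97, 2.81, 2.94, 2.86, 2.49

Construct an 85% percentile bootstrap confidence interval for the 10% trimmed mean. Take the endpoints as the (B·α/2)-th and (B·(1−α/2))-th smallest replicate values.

Sorted replicates: 1.96, 2.02, 2.12, 2.13, 2.20, 2.27, 2.34, 2.40, 2.44, 2.45, 2.49, 2.52, 2.56, 2.62, 2.68, 2.70, 2.73, 2.74, 2.75, 2.80, 2.81, 2.84, 2.85, 2.86, 2.87, 2.89, 2.91, 2.94, 2.97, 2.99, 3.07, 3.09, 3.16, 3.18, 3.23, 3.24, 3.26, 3.29, 3.63, 3.84
α = 0.15; lower rank = 40 × 0.075 = 3; upper rank = 40 × 0.925 = 37.
The 3rd smallest replicate is 2.12; the 37th is 3.26.

(2.12, 3.26)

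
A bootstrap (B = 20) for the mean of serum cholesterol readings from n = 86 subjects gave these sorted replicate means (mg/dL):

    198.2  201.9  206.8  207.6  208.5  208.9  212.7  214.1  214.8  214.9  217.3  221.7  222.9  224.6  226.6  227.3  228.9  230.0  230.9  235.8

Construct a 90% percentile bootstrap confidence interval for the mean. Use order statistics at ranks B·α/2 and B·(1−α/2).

(198.2, 230.9)

α = 0.10; lower rank = 20 × 0.050 = 1; upper rank = 20 × 0.950 = 19.
The 1st smallest replicate is 198.2; the 19th is 230.9.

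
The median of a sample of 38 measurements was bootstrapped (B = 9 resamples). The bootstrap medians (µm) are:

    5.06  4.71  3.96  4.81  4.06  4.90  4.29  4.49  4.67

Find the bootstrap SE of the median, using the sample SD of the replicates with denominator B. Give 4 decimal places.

Bootstrap SE is the standard deviation of the 9 replicate medians.
Mean of replicates: (5.06 + 4.71 + 3.96 + 4.81 + 4.06 + 4.90 + 4.29 + 4.49 + 4.67) / 9 = 40.95000 / 9 = 4.55000
Sum of squared deviations: (+0.51000)² + (+0.16000)² + (−0.59000)² + (+0.26000)² + (−0.49000)² + (+0.35000)² + (−0.26000)² + (−0.06000)² + (+0.12000)² = 1.14960
Variance = 1.14960 / 9 = 0.12773
SE* = √0.12773

SE* = 0.3574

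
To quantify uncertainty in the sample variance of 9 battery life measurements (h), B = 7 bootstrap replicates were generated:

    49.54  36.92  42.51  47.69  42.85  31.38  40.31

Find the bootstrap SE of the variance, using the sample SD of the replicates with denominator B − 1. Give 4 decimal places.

SE* = 6.1986

Bootstrap SE is the standard deviation of the 7 replicate variances.
Mean of replicates: (49.54 + 36.92 + 42.51 + 47.69 + 42.85 + 31.38 + 40.31) / 7 = 291.20000 / 7 = 41.60000
Sum of squared deviations: (+7.94000)² + (−4.68000)² + (+0.91000)² + (+6.09000)² + (+1.25000)² + (−10.22000)² + (−1.29000)² = 230.53720
Variance = 230.53720 / 6 = 38.42287
SE* = √38.42287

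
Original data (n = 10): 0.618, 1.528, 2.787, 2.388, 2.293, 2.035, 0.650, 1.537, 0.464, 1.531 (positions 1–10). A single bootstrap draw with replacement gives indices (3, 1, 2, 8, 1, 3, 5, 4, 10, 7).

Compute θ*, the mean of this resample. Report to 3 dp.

Resample values: 2.787, 0.618, 1.528, 1.537, 0.618, 2.787, 2.293, 2.388, 1.531, 0.650.
Mean = (2.787 + 0.618 + 1.528 + 1.537 + 0.618 + 2.787 + 2.293 + 2.388 + 1.531 + 0.650) / 10 = 16.7370 / 10 = 1.674

θ* = 1.674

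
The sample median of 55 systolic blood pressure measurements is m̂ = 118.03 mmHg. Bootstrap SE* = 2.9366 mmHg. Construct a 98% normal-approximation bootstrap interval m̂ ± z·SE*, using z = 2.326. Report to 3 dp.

Margin = 2.326 × 2.9366 = 6.8305
Interval: 118.03 ± 6.8305

(111.199, 124.861)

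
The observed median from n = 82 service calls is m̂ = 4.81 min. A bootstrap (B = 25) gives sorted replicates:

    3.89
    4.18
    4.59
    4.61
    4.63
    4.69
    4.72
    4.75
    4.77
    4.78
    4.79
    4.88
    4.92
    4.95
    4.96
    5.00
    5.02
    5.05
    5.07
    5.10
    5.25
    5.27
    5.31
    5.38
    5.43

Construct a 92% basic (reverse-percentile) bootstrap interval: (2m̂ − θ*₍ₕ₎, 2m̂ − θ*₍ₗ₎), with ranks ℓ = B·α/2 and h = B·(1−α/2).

(4.24, 5.73)

Percentile endpoints at ranks 1 and 24: θ*₍1₎ = 3.89, θ*₍24₎ = 5.38.
Basic interval reflects these around m̂:
  lower = 2 × 4.81 − 5.38 = 4.24
  upper = 2 × 4.81 − 3.89 = 5.73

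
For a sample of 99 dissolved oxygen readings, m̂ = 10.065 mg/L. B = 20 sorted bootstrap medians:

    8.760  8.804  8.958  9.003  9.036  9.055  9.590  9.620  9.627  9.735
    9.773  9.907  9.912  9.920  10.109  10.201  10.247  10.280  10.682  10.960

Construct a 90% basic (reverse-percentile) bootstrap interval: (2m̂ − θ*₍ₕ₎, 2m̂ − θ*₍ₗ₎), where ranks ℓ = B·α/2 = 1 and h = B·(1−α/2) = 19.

(9.448, 11.370)

Percentile endpoints at ranks 1 and 19: θ*₍1₎ = 8.760, θ*₍19₎ = 10.682.
Basic interval reflects these around m̂:
  lower = 2 × 10.065 − 10.682 = 9.448
  upper = 2 × 10.065 − 8.760 = 11.370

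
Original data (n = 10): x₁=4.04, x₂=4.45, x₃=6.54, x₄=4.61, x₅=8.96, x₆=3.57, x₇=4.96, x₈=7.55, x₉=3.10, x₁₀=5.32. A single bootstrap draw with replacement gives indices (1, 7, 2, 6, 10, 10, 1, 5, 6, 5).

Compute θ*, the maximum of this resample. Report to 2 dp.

θ* = 8.96

Resample values: 4.04, 4.96, 4.45, 3.57, 5.32, 5.32, 4.04, 8.96, 3.57, 8.96.
Maximum = 8.96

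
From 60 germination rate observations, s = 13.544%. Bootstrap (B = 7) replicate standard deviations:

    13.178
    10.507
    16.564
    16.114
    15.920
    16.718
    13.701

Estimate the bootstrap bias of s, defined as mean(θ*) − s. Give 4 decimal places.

bias = +1.1277

mean(θ*) = (13.178 + 10.507 + 16.564 + 16.114 + 15.920 + 16.718 + 13.701) / 7 = 14.67171
bias = 14.67171 − 13.544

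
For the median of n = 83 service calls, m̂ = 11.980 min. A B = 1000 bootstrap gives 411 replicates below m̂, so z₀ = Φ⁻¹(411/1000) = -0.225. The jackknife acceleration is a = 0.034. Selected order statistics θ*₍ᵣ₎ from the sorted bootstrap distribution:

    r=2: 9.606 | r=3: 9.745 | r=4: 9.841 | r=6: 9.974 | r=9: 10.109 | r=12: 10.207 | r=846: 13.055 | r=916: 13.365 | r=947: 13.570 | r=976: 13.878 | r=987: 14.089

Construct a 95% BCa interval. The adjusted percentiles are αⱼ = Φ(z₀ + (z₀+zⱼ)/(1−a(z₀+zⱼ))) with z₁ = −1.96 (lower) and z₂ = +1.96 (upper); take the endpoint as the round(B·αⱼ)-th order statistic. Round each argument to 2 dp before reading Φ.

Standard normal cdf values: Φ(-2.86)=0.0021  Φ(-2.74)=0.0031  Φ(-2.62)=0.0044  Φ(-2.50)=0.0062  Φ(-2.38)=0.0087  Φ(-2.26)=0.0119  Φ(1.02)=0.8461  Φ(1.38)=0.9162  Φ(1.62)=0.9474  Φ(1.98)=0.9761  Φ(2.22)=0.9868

(10.207, 13.570)

Lower: z₀ + z₁ = -0.225 + (-1.960) = -2.185; 1 − a(z₀+z₁) = 1 − (0.034)(-2.185) = 1.0743; argument = -0.225 + (-2.185)/1.0743 = -2.2589 → -2.26.
α₁ = Φ(-2.26) = 0.0119; rank = round(1000 × 0.0119) = 12; θ*₍12₎ = 10.207.
Upper: z₀ + z₂ = 1.735; 1 − a(z₀+z₂) = 0.9410; argument = 1.6188 → 1.62; α₂ = 0.9474; rank = 947; θ*₍947₎ = 13.570.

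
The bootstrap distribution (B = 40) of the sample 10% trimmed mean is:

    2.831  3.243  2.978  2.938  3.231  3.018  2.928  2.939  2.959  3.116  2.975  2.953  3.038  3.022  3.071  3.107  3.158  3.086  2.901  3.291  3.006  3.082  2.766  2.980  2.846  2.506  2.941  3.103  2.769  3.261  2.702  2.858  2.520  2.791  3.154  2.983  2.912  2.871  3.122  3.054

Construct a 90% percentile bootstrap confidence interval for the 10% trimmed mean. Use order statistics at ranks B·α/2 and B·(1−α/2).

Sorted replicates: 2.506, 2.520, 2.702, 2.766, 2.769, 2.791, 2.831, 2.846, 2.858, 2.871, 2.901, 2.912, 2.928, 2.938, 2.939, 2.941, 2.953, 2.959, 2.975, 2.978, 2.980, 2.983, 3.006, 3.018, 3.022, 3.038, 3.054, 3.071, 3.082, 3.086, 3.103, 3.107, 3.116, 3.122, 3.154, 3.158, 3.231, 3.243, 3.261, 3.291
α = 0.10; lower rank = 40 × 0.050 = 2; upper rank = 40 × 0.950 = 38.
The 2nd smallest replicate is 2.520; the 38th is 3.243.

(2.520, 3.243)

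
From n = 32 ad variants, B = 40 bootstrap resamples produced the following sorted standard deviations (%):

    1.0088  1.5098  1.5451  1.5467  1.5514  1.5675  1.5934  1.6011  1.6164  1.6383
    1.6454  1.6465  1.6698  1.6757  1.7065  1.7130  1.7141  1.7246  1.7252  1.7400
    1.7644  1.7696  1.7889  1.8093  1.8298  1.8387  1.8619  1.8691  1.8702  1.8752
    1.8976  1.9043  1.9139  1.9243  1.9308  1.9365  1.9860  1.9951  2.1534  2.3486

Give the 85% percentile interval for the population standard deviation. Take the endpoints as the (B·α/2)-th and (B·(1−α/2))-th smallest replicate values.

(1.5451, 1.9860)

α = 0.15; lower rank = 40 × 0.075 = 3; upper rank = 40 × 0.925 = 37.
The 3rd smallest replicate is 1.5451; the 37th is 1.9860.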